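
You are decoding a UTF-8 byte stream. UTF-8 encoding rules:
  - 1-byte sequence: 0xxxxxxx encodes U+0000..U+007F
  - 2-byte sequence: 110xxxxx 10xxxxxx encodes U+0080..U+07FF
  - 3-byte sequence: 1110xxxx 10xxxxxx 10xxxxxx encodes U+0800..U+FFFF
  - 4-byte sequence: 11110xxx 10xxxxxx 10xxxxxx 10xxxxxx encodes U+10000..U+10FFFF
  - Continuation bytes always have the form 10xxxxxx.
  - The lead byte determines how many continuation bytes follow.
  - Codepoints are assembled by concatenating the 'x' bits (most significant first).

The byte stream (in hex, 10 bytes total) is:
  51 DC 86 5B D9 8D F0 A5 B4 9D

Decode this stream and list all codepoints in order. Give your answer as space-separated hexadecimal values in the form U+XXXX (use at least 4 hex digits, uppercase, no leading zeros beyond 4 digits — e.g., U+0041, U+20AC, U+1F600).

Answer: U+0051 U+0706 U+005B U+064D U+25D1D

Derivation:
Byte[0]=51: 1-byte ASCII. cp=U+0051
Byte[1]=DC: 2-byte lead, need 1 cont bytes. acc=0x1C
Byte[2]=86: continuation. acc=(acc<<6)|0x06=0x706
Completed: cp=U+0706 (starts at byte 1)
Byte[3]=5B: 1-byte ASCII. cp=U+005B
Byte[4]=D9: 2-byte lead, need 1 cont bytes. acc=0x19
Byte[5]=8D: continuation. acc=(acc<<6)|0x0D=0x64D
Completed: cp=U+064D (starts at byte 4)
Byte[6]=F0: 4-byte lead, need 3 cont bytes. acc=0x0
Byte[7]=A5: continuation. acc=(acc<<6)|0x25=0x25
Byte[8]=B4: continuation. acc=(acc<<6)|0x34=0x974
Byte[9]=9D: continuation. acc=(acc<<6)|0x1D=0x25D1D
Completed: cp=U+25D1D (starts at byte 6)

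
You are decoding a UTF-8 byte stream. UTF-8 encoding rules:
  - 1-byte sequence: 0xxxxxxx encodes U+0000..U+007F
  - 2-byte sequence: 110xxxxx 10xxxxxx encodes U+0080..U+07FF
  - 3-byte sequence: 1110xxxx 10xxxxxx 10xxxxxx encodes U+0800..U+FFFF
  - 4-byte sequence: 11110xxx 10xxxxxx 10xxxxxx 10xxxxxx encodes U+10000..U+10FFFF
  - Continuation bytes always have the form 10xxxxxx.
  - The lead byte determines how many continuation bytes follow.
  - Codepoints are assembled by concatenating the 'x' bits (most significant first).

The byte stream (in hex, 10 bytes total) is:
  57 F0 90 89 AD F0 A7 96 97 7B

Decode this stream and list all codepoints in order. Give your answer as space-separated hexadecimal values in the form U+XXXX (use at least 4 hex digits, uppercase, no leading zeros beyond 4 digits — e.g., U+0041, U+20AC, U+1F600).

Answer: U+0057 U+1026D U+27597 U+007B

Derivation:
Byte[0]=57: 1-byte ASCII. cp=U+0057
Byte[1]=F0: 4-byte lead, need 3 cont bytes. acc=0x0
Byte[2]=90: continuation. acc=(acc<<6)|0x10=0x10
Byte[3]=89: continuation. acc=(acc<<6)|0x09=0x409
Byte[4]=AD: continuation. acc=(acc<<6)|0x2D=0x1026D
Completed: cp=U+1026D (starts at byte 1)
Byte[5]=F0: 4-byte lead, need 3 cont bytes. acc=0x0
Byte[6]=A7: continuation. acc=(acc<<6)|0x27=0x27
Byte[7]=96: continuation. acc=(acc<<6)|0x16=0x9D6
Byte[8]=97: continuation. acc=(acc<<6)|0x17=0x27597
Completed: cp=U+27597 (starts at byte 5)
Byte[9]=7B: 1-byte ASCII. cp=U+007B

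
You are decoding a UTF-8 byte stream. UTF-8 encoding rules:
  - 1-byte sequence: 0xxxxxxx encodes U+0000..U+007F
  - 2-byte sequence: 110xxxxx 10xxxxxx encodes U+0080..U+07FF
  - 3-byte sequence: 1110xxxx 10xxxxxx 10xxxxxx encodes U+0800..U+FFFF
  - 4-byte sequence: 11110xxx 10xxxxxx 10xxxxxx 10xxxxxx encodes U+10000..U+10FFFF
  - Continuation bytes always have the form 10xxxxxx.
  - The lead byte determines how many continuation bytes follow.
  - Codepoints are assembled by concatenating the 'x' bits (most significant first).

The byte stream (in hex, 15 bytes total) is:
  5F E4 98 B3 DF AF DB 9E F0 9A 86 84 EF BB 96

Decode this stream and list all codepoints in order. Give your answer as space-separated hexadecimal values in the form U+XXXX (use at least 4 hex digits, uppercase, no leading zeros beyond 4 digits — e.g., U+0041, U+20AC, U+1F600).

Byte[0]=5F: 1-byte ASCII. cp=U+005F
Byte[1]=E4: 3-byte lead, need 2 cont bytes. acc=0x4
Byte[2]=98: continuation. acc=(acc<<6)|0x18=0x118
Byte[3]=B3: continuation. acc=(acc<<6)|0x33=0x4633
Completed: cp=U+4633 (starts at byte 1)
Byte[4]=DF: 2-byte lead, need 1 cont bytes. acc=0x1F
Byte[5]=AF: continuation. acc=(acc<<6)|0x2F=0x7EF
Completed: cp=U+07EF (starts at byte 4)
Byte[6]=DB: 2-byte lead, need 1 cont bytes. acc=0x1B
Byte[7]=9E: continuation. acc=(acc<<6)|0x1E=0x6DE
Completed: cp=U+06DE (starts at byte 6)
Byte[8]=F0: 4-byte lead, need 3 cont bytes. acc=0x0
Byte[9]=9A: continuation. acc=(acc<<6)|0x1A=0x1A
Byte[10]=86: continuation. acc=(acc<<6)|0x06=0x686
Byte[11]=84: continuation. acc=(acc<<6)|0x04=0x1A184
Completed: cp=U+1A184 (starts at byte 8)
Byte[12]=EF: 3-byte lead, need 2 cont bytes. acc=0xF
Byte[13]=BB: continuation. acc=(acc<<6)|0x3B=0x3FB
Byte[14]=96: continuation. acc=(acc<<6)|0x16=0xFED6
Completed: cp=U+FED6 (starts at byte 12)

Answer: U+005F U+4633 U+07EF U+06DE U+1A184 U+FED6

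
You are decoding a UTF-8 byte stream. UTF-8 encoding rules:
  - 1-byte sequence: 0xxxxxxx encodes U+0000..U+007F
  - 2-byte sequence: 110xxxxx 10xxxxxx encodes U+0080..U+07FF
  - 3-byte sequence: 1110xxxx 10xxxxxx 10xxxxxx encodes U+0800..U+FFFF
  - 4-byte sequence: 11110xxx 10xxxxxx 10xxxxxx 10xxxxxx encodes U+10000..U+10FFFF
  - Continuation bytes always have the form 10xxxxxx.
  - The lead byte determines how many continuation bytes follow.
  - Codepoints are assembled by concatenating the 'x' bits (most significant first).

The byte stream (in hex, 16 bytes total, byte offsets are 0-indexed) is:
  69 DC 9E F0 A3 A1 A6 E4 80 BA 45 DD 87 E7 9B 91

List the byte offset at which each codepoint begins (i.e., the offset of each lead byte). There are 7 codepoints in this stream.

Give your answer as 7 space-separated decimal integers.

Byte[0]=69: 1-byte ASCII. cp=U+0069
Byte[1]=DC: 2-byte lead, need 1 cont bytes. acc=0x1C
Byte[2]=9E: continuation. acc=(acc<<6)|0x1E=0x71E
Completed: cp=U+071E (starts at byte 1)
Byte[3]=F0: 4-byte lead, need 3 cont bytes. acc=0x0
Byte[4]=A3: continuation. acc=(acc<<6)|0x23=0x23
Byte[5]=A1: continuation. acc=(acc<<6)|0x21=0x8E1
Byte[6]=A6: continuation. acc=(acc<<6)|0x26=0x23866
Completed: cp=U+23866 (starts at byte 3)
Byte[7]=E4: 3-byte lead, need 2 cont bytes. acc=0x4
Byte[8]=80: continuation. acc=(acc<<6)|0x00=0x100
Byte[9]=BA: continuation. acc=(acc<<6)|0x3A=0x403A
Completed: cp=U+403A (starts at byte 7)
Byte[10]=45: 1-byte ASCII. cp=U+0045
Byte[11]=DD: 2-byte lead, need 1 cont bytes. acc=0x1D
Byte[12]=87: continuation. acc=(acc<<6)|0x07=0x747
Completed: cp=U+0747 (starts at byte 11)
Byte[13]=E7: 3-byte lead, need 2 cont bytes. acc=0x7
Byte[14]=9B: continuation. acc=(acc<<6)|0x1B=0x1DB
Byte[15]=91: continuation. acc=(acc<<6)|0x11=0x76D1
Completed: cp=U+76D1 (starts at byte 13)

Answer: 0 1 3 7 10 11 13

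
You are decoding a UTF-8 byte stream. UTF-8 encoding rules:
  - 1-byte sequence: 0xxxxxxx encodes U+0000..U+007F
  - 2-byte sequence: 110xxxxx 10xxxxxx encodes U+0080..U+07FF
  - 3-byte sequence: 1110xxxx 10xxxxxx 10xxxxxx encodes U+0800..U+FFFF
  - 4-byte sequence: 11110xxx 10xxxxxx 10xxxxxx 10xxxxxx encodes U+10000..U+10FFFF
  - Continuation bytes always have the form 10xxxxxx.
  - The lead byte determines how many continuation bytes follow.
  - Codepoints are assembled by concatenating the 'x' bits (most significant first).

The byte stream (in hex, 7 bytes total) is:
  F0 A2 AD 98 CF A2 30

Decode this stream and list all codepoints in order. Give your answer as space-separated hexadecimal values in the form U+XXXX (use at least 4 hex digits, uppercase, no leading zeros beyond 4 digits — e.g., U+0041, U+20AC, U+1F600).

Byte[0]=F0: 4-byte lead, need 3 cont bytes. acc=0x0
Byte[1]=A2: continuation. acc=(acc<<6)|0x22=0x22
Byte[2]=AD: continuation. acc=(acc<<6)|0x2D=0x8AD
Byte[3]=98: continuation. acc=(acc<<6)|0x18=0x22B58
Completed: cp=U+22B58 (starts at byte 0)
Byte[4]=CF: 2-byte lead, need 1 cont bytes. acc=0xF
Byte[5]=A2: continuation. acc=(acc<<6)|0x22=0x3E2
Completed: cp=U+03E2 (starts at byte 4)
Byte[6]=30: 1-byte ASCII. cp=U+0030

Answer: U+22B58 U+03E2 U+0030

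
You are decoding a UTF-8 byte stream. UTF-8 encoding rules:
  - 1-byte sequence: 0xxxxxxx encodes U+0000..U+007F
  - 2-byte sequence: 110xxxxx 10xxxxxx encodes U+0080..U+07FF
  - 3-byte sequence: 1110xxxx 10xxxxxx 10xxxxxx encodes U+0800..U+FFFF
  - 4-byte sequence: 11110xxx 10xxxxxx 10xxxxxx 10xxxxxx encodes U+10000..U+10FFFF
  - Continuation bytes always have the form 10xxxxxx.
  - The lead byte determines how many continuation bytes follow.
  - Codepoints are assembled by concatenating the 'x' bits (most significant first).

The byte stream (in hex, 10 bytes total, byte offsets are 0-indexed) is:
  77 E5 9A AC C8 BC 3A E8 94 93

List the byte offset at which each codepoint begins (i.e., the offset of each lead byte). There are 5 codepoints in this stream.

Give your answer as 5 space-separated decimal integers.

Byte[0]=77: 1-byte ASCII. cp=U+0077
Byte[1]=E5: 3-byte lead, need 2 cont bytes. acc=0x5
Byte[2]=9A: continuation. acc=(acc<<6)|0x1A=0x15A
Byte[3]=AC: continuation. acc=(acc<<6)|0x2C=0x56AC
Completed: cp=U+56AC (starts at byte 1)
Byte[4]=C8: 2-byte lead, need 1 cont bytes. acc=0x8
Byte[5]=BC: continuation. acc=(acc<<6)|0x3C=0x23C
Completed: cp=U+023C (starts at byte 4)
Byte[6]=3A: 1-byte ASCII. cp=U+003A
Byte[7]=E8: 3-byte lead, need 2 cont bytes. acc=0x8
Byte[8]=94: continuation. acc=(acc<<6)|0x14=0x214
Byte[9]=93: continuation. acc=(acc<<6)|0x13=0x8513
Completed: cp=U+8513 (starts at byte 7)

Answer: 0 1 4 6 7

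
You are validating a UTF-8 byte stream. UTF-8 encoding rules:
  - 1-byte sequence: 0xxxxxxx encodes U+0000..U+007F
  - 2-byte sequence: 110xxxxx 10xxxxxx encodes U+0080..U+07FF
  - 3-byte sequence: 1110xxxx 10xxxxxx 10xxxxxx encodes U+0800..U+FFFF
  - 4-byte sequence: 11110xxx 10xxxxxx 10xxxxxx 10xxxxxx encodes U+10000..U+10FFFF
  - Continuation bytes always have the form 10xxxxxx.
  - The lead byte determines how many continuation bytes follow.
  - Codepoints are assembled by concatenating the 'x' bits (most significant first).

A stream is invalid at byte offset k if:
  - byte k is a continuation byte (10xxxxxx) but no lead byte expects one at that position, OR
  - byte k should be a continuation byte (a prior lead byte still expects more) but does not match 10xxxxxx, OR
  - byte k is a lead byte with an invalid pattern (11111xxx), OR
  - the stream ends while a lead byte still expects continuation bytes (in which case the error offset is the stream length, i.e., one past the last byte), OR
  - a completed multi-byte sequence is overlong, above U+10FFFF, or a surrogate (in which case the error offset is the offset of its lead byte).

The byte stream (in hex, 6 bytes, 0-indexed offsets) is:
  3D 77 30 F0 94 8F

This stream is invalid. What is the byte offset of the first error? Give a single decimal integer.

Answer: 6

Derivation:
Byte[0]=3D: 1-byte ASCII. cp=U+003D
Byte[1]=77: 1-byte ASCII. cp=U+0077
Byte[2]=30: 1-byte ASCII. cp=U+0030
Byte[3]=F0: 4-byte lead, need 3 cont bytes. acc=0x0
Byte[4]=94: continuation. acc=(acc<<6)|0x14=0x14
Byte[5]=8F: continuation. acc=(acc<<6)|0x0F=0x50F
Byte[6]: stream ended, expected continuation. INVALID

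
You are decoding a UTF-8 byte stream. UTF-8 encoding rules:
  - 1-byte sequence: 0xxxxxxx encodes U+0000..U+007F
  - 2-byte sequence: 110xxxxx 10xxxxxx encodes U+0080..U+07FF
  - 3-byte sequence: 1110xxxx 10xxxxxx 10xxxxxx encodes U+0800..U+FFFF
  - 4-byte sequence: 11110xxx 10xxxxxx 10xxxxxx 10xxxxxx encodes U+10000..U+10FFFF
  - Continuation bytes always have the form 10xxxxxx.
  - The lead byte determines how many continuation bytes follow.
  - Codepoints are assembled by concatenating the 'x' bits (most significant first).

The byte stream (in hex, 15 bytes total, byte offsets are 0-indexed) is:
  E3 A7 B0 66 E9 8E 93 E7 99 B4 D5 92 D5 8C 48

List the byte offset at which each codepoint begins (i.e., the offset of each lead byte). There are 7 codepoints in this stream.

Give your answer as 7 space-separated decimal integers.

Byte[0]=E3: 3-byte lead, need 2 cont bytes. acc=0x3
Byte[1]=A7: continuation. acc=(acc<<6)|0x27=0xE7
Byte[2]=B0: continuation. acc=(acc<<6)|0x30=0x39F0
Completed: cp=U+39F0 (starts at byte 0)
Byte[3]=66: 1-byte ASCII. cp=U+0066
Byte[4]=E9: 3-byte lead, need 2 cont bytes. acc=0x9
Byte[5]=8E: continuation. acc=(acc<<6)|0x0E=0x24E
Byte[6]=93: continuation. acc=(acc<<6)|0x13=0x9393
Completed: cp=U+9393 (starts at byte 4)
Byte[7]=E7: 3-byte lead, need 2 cont bytes. acc=0x7
Byte[8]=99: continuation. acc=(acc<<6)|0x19=0x1D9
Byte[9]=B4: continuation. acc=(acc<<6)|0x34=0x7674
Completed: cp=U+7674 (starts at byte 7)
Byte[10]=D5: 2-byte lead, need 1 cont bytes. acc=0x15
Byte[11]=92: continuation. acc=(acc<<6)|0x12=0x552
Completed: cp=U+0552 (starts at byte 10)
Byte[12]=D5: 2-byte lead, need 1 cont bytes. acc=0x15
Byte[13]=8C: continuation. acc=(acc<<6)|0x0C=0x54C
Completed: cp=U+054C (starts at byte 12)
Byte[14]=48: 1-byte ASCII. cp=U+0048

Answer: 0 3 4 7 10 12 14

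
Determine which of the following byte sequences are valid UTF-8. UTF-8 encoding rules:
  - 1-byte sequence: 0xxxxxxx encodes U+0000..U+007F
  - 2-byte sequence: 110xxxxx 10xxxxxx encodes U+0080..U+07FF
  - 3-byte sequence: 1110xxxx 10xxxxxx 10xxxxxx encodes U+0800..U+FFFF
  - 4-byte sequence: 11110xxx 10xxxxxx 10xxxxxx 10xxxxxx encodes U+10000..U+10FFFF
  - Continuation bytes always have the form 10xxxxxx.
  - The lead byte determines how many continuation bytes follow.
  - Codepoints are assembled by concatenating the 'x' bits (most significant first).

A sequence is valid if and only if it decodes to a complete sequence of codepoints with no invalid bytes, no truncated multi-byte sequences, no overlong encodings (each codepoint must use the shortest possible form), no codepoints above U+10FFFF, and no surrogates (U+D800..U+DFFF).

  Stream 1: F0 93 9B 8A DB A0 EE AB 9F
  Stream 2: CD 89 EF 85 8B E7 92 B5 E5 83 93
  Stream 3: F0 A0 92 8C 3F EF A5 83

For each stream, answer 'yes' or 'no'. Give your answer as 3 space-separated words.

Answer: yes yes yes

Derivation:
Stream 1: decodes cleanly. VALID
Stream 2: decodes cleanly. VALID
Stream 3: decodes cleanly. VALID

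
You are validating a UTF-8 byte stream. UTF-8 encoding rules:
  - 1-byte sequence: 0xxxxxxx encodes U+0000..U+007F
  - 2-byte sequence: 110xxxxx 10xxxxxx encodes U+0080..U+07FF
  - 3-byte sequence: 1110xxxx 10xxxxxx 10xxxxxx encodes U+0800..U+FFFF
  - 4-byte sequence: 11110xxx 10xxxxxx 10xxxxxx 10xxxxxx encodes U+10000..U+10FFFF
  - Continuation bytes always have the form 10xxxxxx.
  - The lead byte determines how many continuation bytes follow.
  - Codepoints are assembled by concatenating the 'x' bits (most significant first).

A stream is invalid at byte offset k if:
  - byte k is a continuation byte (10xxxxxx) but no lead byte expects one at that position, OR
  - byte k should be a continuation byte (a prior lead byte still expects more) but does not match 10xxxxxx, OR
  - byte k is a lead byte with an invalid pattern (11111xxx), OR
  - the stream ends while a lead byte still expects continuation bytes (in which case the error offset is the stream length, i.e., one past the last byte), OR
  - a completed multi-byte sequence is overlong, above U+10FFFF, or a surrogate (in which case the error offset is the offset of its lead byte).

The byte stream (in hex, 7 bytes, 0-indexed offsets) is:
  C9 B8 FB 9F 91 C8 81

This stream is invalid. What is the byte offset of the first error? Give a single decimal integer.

Byte[0]=C9: 2-byte lead, need 1 cont bytes. acc=0x9
Byte[1]=B8: continuation. acc=(acc<<6)|0x38=0x278
Completed: cp=U+0278 (starts at byte 0)
Byte[2]=FB: INVALID lead byte (not 0xxx/110x/1110/11110)

Answer: 2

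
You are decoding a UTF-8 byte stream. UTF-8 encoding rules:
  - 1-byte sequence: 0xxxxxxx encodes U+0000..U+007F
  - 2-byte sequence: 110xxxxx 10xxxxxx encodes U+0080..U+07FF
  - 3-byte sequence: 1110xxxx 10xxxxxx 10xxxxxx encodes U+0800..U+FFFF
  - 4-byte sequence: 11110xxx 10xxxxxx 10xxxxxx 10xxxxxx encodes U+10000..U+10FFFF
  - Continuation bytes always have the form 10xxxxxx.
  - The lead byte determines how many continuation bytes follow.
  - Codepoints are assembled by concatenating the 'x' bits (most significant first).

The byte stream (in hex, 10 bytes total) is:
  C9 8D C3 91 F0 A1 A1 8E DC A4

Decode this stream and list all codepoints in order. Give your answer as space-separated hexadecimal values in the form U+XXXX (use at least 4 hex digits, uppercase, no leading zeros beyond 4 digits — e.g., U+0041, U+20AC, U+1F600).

Answer: U+024D U+00D1 U+2184E U+0724

Derivation:
Byte[0]=C9: 2-byte lead, need 1 cont bytes. acc=0x9
Byte[1]=8D: continuation. acc=(acc<<6)|0x0D=0x24D
Completed: cp=U+024D (starts at byte 0)
Byte[2]=C3: 2-byte lead, need 1 cont bytes. acc=0x3
Byte[3]=91: continuation. acc=(acc<<6)|0x11=0xD1
Completed: cp=U+00D1 (starts at byte 2)
Byte[4]=F0: 4-byte lead, need 3 cont bytes. acc=0x0
Byte[5]=A1: continuation. acc=(acc<<6)|0x21=0x21
Byte[6]=A1: continuation. acc=(acc<<6)|0x21=0x861
Byte[7]=8E: continuation. acc=(acc<<6)|0x0E=0x2184E
Completed: cp=U+2184E (starts at byte 4)
Byte[8]=DC: 2-byte lead, need 1 cont bytes. acc=0x1C
Byte[9]=A4: continuation. acc=(acc<<6)|0x24=0x724
Completed: cp=U+0724 (starts at byte 8)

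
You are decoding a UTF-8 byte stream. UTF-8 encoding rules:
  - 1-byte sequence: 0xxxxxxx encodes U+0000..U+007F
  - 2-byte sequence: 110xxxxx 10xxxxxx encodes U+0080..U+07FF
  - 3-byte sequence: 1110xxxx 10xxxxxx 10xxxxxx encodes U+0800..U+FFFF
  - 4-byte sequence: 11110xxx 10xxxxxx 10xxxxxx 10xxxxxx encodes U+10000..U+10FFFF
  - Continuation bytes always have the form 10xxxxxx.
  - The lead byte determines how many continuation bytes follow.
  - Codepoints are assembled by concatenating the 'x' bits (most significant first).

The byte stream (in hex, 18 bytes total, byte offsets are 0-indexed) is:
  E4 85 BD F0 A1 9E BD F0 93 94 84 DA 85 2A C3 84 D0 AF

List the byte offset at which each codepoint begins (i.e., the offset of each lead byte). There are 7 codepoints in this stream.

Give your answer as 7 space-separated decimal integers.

Answer: 0 3 7 11 13 14 16

Derivation:
Byte[0]=E4: 3-byte lead, need 2 cont bytes. acc=0x4
Byte[1]=85: continuation. acc=(acc<<6)|0x05=0x105
Byte[2]=BD: continuation. acc=(acc<<6)|0x3D=0x417D
Completed: cp=U+417D (starts at byte 0)
Byte[3]=F0: 4-byte lead, need 3 cont bytes. acc=0x0
Byte[4]=A1: continuation. acc=(acc<<6)|0x21=0x21
Byte[5]=9E: continuation. acc=(acc<<6)|0x1E=0x85E
Byte[6]=BD: continuation. acc=(acc<<6)|0x3D=0x217BD
Completed: cp=U+217BD (starts at byte 3)
Byte[7]=F0: 4-byte lead, need 3 cont bytes. acc=0x0
Byte[8]=93: continuation. acc=(acc<<6)|0x13=0x13
Byte[9]=94: continuation. acc=(acc<<6)|0x14=0x4D4
Byte[10]=84: continuation. acc=(acc<<6)|0x04=0x13504
Completed: cp=U+13504 (starts at byte 7)
Byte[11]=DA: 2-byte lead, need 1 cont bytes. acc=0x1A
Byte[12]=85: continuation. acc=(acc<<6)|0x05=0x685
Completed: cp=U+0685 (starts at byte 11)
Byte[13]=2A: 1-byte ASCII. cp=U+002A
Byte[14]=C3: 2-byte lead, need 1 cont bytes. acc=0x3
Byte[15]=84: continuation. acc=(acc<<6)|0x04=0xC4
Completed: cp=U+00C4 (starts at byte 14)
Byte[16]=D0: 2-byte lead, need 1 cont bytes. acc=0x10
Byte[17]=AF: continuation. acc=(acc<<6)|0x2F=0x42F
Completed: cp=U+042F (starts at byte 16)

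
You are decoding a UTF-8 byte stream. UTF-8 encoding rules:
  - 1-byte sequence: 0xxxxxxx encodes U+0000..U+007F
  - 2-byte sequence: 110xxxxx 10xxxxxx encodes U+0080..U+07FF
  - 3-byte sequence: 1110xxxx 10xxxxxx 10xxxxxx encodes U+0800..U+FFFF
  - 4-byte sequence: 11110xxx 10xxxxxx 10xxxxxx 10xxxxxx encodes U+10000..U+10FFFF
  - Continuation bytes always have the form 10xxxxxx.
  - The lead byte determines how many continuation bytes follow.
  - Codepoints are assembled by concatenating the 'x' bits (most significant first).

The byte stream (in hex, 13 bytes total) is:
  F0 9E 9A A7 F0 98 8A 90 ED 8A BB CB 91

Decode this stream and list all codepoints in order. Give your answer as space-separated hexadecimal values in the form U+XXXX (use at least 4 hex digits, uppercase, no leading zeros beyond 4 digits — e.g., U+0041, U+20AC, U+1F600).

Byte[0]=F0: 4-byte lead, need 3 cont bytes. acc=0x0
Byte[1]=9E: continuation. acc=(acc<<6)|0x1E=0x1E
Byte[2]=9A: continuation. acc=(acc<<6)|0x1A=0x79A
Byte[3]=A7: continuation. acc=(acc<<6)|0x27=0x1E6A7
Completed: cp=U+1E6A7 (starts at byte 0)
Byte[4]=F0: 4-byte lead, need 3 cont bytes. acc=0x0
Byte[5]=98: continuation. acc=(acc<<6)|0x18=0x18
Byte[6]=8A: continuation. acc=(acc<<6)|0x0A=0x60A
Byte[7]=90: continuation. acc=(acc<<6)|0x10=0x18290
Completed: cp=U+18290 (starts at byte 4)
Byte[8]=ED: 3-byte lead, need 2 cont bytes. acc=0xD
Byte[9]=8A: continuation. acc=(acc<<6)|0x0A=0x34A
Byte[10]=BB: continuation. acc=(acc<<6)|0x3B=0xD2BB
Completed: cp=U+D2BB (starts at byte 8)
Byte[11]=CB: 2-byte lead, need 1 cont bytes. acc=0xB
Byte[12]=91: continuation. acc=(acc<<6)|0x11=0x2D1
Completed: cp=U+02D1 (starts at byte 11)

Answer: U+1E6A7 U+18290 U+D2BB U+02D1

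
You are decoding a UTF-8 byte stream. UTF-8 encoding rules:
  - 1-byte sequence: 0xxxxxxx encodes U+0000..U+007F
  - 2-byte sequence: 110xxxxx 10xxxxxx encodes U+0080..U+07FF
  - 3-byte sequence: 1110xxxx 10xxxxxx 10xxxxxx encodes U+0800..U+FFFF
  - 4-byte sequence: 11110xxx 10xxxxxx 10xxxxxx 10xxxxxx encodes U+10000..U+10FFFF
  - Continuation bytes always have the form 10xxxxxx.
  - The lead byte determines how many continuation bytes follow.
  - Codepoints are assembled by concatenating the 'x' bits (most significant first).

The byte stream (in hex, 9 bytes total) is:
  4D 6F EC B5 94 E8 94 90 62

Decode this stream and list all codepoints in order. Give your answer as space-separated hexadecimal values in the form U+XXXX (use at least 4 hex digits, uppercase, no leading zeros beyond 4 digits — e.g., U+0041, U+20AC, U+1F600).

Answer: U+004D U+006F U+CD54 U+8510 U+0062

Derivation:
Byte[0]=4D: 1-byte ASCII. cp=U+004D
Byte[1]=6F: 1-byte ASCII. cp=U+006F
Byte[2]=EC: 3-byte lead, need 2 cont bytes. acc=0xC
Byte[3]=B5: continuation. acc=(acc<<6)|0x35=0x335
Byte[4]=94: continuation. acc=(acc<<6)|0x14=0xCD54
Completed: cp=U+CD54 (starts at byte 2)
Byte[5]=E8: 3-byte lead, need 2 cont bytes. acc=0x8
Byte[6]=94: continuation. acc=(acc<<6)|0x14=0x214
Byte[7]=90: continuation. acc=(acc<<6)|0x10=0x8510
Completed: cp=U+8510 (starts at byte 5)
Byte[8]=62: 1-byte ASCII. cp=U+0062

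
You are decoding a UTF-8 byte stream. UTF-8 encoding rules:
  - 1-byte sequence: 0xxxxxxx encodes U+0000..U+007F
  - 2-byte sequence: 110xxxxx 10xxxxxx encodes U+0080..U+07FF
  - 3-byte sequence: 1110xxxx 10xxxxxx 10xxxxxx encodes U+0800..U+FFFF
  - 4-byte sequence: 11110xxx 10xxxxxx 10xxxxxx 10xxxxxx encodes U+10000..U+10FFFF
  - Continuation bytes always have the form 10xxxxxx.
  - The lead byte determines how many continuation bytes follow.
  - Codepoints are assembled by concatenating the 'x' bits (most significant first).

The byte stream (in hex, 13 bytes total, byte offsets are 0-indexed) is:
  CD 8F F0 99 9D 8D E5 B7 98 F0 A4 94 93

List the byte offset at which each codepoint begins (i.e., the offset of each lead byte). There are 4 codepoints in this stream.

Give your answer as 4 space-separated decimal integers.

Byte[0]=CD: 2-byte lead, need 1 cont bytes. acc=0xD
Byte[1]=8F: continuation. acc=(acc<<6)|0x0F=0x34F
Completed: cp=U+034F (starts at byte 0)
Byte[2]=F0: 4-byte lead, need 3 cont bytes. acc=0x0
Byte[3]=99: continuation. acc=(acc<<6)|0x19=0x19
Byte[4]=9D: continuation. acc=(acc<<6)|0x1D=0x65D
Byte[5]=8D: continuation. acc=(acc<<6)|0x0D=0x1974D
Completed: cp=U+1974D (starts at byte 2)
Byte[6]=E5: 3-byte lead, need 2 cont bytes. acc=0x5
Byte[7]=B7: continuation. acc=(acc<<6)|0x37=0x177
Byte[8]=98: continuation. acc=(acc<<6)|0x18=0x5DD8
Completed: cp=U+5DD8 (starts at byte 6)
Byte[9]=F0: 4-byte lead, need 3 cont bytes. acc=0x0
Byte[10]=A4: continuation. acc=(acc<<6)|0x24=0x24
Byte[11]=94: continuation. acc=(acc<<6)|0x14=0x914
Byte[12]=93: continuation. acc=(acc<<6)|0x13=0x24513
Completed: cp=U+24513 (starts at byte 9)

Answer: 0 2 6 9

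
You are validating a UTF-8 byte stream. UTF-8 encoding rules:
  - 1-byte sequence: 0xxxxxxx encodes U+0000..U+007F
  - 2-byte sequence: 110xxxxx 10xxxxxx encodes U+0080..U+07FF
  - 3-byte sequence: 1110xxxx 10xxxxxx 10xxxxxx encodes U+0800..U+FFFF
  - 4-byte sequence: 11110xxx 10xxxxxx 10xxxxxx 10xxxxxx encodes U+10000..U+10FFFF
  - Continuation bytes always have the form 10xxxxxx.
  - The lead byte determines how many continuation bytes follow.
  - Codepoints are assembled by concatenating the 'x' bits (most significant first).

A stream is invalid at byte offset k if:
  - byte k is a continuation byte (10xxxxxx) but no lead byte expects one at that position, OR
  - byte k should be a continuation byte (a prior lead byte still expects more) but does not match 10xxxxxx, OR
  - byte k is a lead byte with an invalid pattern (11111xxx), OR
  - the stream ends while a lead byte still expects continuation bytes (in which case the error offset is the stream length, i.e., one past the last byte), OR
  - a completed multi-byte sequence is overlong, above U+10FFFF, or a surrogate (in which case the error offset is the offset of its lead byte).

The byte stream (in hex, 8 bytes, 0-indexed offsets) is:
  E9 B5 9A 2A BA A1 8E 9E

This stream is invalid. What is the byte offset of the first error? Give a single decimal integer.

Answer: 4

Derivation:
Byte[0]=E9: 3-byte lead, need 2 cont bytes. acc=0x9
Byte[1]=B5: continuation. acc=(acc<<6)|0x35=0x275
Byte[2]=9A: continuation. acc=(acc<<6)|0x1A=0x9D5A
Completed: cp=U+9D5A (starts at byte 0)
Byte[3]=2A: 1-byte ASCII. cp=U+002A
Byte[4]=BA: INVALID lead byte (not 0xxx/110x/1110/11110)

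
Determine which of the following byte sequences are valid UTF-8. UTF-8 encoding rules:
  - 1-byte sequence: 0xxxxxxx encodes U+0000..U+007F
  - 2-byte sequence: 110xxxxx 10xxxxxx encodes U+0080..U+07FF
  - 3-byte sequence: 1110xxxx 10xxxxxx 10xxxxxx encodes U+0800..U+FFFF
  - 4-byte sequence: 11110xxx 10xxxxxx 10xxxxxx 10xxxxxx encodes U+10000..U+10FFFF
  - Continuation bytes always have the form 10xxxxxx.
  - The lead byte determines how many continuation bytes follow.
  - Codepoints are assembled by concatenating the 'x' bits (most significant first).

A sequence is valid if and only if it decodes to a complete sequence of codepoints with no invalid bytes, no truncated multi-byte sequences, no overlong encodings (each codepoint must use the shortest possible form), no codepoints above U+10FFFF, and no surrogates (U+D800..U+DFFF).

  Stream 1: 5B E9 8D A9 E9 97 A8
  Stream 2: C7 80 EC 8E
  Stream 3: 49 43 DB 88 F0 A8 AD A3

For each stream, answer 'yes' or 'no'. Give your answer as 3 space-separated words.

Stream 1: decodes cleanly. VALID
Stream 2: error at byte offset 4. INVALID
Stream 3: decodes cleanly. VALID

Answer: yes no yes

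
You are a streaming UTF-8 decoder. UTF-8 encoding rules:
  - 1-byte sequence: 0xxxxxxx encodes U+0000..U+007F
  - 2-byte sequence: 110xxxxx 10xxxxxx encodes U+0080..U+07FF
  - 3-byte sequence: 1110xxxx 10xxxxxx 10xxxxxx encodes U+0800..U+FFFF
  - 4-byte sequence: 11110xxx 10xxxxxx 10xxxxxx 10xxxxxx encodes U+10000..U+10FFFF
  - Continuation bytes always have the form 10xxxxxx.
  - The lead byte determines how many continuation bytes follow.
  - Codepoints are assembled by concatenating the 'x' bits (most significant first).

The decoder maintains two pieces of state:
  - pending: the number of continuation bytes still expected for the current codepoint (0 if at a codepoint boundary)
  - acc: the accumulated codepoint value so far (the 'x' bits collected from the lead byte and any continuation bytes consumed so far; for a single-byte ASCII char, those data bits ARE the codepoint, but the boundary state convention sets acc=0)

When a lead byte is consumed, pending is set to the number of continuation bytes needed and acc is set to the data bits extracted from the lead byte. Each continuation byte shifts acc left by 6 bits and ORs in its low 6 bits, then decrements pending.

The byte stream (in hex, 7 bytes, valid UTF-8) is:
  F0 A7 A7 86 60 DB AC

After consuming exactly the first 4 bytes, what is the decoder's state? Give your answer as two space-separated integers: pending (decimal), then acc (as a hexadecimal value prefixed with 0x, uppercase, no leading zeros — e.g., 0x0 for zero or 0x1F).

Byte[0]=F0: 4-byte lead. pending=3, acc=0x0
Byte[1]=A7: continuation. acc=(acc<<6)|0x27=0x27, pending=2
Byte[2]=A7: continuation. acc=(acc<<6)|0x27=0x9E7, pending=1
Byte[3]=86: continuation. acc=(acc<<6)|0x06=0x279C6, pending=0

Answer: 0 0x279C6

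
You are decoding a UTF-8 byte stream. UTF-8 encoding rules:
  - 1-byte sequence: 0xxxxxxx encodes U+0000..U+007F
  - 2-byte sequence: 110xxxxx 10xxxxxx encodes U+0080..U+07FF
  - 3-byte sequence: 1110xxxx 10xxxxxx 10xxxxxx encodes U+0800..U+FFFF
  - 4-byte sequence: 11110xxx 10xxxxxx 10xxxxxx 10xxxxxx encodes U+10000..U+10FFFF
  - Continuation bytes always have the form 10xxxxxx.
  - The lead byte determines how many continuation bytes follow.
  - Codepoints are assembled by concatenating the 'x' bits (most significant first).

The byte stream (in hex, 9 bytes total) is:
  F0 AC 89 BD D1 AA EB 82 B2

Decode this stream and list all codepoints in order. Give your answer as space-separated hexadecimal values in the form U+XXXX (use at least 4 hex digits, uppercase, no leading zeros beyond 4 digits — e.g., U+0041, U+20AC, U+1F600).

Byte[0]=F0: 4-byte lead, need 3 cont bytes. acc=0x0
Byte[1]=AC: continuation. acc=(acc<<6)|0x2C=0x2C
Byte[2]=89: continuation. acc=(acc<<6)|0x09=0xB09
Byte[3]=BD: continuation. acc=(acc<<6)|0x3D=0x2C27D
Completed: cp=U+2C27D (starts at byte 0)
Byte[4]=D1: 2-byte lead, need 1 cont bytes. acc=0x11
Byte[5]=AA: continuation. acc=(acc<<6)|0x2A=0x46A
Completed: cp=U+046A (starts at byte 4)
Byte[6]=EB: 3-byte lead, need 2 cont bytes. acc=0xB
Byte[7]=82: continuation. acc=(acc<<6)|0x02=0x2C2
Byte[8]=B2: continuation. acc=(acc<<6)|0x32=0xB0B2
Completed: cp=U+B0B2 (starts at byte 6)

Answer: U+2C27D U+046A U+B0B2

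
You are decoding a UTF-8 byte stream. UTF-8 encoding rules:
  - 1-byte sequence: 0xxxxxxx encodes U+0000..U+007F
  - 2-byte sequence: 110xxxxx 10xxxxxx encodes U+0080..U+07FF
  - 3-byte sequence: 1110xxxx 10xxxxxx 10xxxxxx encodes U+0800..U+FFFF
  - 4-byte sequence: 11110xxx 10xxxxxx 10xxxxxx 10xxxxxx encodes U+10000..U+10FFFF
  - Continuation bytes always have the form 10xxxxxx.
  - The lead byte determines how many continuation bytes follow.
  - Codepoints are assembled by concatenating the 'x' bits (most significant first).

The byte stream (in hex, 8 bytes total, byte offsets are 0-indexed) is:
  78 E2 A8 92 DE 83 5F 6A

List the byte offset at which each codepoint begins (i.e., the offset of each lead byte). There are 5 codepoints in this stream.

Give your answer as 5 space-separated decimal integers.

Byte[0]=78: 1-byte ASCII. cp=U+0078
Byte[1]=E2: 3-byte lead, need 2 cont bytes. acc=0x2
Byte[2]=A8: continuation. acc=(acc<<6)|0x28=0xA8
Byte[3]=92: continuation. acc=(acc<<6)|0x12=0x2A12
Completed: cp=U+2A12 (starts at byte 1)
Byte[4]=DE: 2-byte lead, need 1 cont bytes. acc=0x1E
Byte[5]=83: continuation. acc=(acc<<6)|0x03=0x783
Completed: cp=U+0783 (starts at byte 4)
Byte[6]=5F: 1-byte ASCII. cp=U+005F
Byte[7]=6A: 1-byte ASCII. cp=U+006A

Answer: 0 1 4 6 7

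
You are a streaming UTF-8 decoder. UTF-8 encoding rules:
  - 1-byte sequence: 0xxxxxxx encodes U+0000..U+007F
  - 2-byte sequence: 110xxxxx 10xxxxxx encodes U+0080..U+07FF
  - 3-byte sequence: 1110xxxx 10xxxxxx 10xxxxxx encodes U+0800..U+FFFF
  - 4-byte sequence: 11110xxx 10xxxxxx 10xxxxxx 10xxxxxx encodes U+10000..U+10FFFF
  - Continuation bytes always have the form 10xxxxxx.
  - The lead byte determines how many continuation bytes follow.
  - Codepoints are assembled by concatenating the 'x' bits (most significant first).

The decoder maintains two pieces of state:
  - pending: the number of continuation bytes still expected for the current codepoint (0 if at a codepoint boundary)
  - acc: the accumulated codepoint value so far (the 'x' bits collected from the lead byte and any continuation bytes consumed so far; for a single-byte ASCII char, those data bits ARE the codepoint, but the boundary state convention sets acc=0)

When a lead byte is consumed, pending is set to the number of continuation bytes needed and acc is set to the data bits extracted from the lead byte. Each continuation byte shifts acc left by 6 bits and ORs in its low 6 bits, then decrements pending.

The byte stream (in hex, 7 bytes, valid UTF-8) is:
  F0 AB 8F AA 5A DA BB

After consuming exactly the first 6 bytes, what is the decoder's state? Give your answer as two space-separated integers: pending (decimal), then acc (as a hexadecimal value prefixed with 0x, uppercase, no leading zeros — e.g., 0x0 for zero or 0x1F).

Answer: 1 0x1A

Derivation:
Byte[0]=F0: 4-byte lead. pending=3, acc=0x0
Byte[1]=AB: continuation. acc=(acc<<6)|0x2B=0x2B, pending=2
Byte[2]=8F: continuation. acc=(acc<<6)|0x0F=0xACF, pending=1
Byte[3]=AA: continuation. acc=(acc<<6)|0x2A=0x2B3EA, pending=0
Byte[4]=5A: 1-byte. pending=0, acc=0x0
Byte[5]=DA: 2-byte lead. pending=1, acc=0x1A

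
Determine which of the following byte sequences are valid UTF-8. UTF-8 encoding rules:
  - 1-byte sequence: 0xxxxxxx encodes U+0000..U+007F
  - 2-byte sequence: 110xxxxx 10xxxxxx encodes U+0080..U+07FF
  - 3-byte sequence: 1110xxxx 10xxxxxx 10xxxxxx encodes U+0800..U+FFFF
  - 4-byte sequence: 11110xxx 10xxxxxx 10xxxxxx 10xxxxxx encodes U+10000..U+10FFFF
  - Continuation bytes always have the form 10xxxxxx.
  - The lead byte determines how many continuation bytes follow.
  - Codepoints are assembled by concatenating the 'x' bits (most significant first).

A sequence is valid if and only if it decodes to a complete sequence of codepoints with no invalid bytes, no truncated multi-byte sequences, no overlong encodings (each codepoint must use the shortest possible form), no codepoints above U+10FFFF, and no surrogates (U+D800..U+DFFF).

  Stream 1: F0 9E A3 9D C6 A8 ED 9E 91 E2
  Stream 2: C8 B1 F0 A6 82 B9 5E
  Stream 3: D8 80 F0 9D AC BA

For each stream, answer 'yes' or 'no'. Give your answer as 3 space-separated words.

Answer: no yes yes

Derivation:
Stream 1: error at byte offset 10. INVALID
Stream 2: decodes cleanly. VALID
Stream 3: decodes cleanly. VALID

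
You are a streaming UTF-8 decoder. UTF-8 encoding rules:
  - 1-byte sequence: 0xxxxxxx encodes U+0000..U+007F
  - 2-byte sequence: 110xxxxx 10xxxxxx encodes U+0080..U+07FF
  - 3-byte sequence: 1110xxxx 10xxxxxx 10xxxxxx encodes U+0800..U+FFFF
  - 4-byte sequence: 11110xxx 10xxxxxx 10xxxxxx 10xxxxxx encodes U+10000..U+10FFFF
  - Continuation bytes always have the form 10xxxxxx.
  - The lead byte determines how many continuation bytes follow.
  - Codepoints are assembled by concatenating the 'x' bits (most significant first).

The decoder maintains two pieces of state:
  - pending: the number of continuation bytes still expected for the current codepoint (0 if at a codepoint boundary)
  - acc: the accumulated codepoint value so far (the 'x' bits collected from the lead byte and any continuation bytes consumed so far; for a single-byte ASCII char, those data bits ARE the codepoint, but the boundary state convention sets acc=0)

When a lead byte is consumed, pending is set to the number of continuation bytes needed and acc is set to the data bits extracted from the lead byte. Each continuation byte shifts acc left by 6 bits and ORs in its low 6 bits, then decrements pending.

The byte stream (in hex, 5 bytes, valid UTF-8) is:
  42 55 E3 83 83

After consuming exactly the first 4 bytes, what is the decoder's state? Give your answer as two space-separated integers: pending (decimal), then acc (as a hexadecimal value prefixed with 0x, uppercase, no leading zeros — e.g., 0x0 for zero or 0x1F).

Answer: 1 0xC3

Derivation:
Byte[0]=42: 1-byte. pending=0, acc=0x0
Byte[1]=55: 1-byte. pending=0, acc=0x0
Byte[2]=E3: 3-byte lead. pending=2, acc=0x3
Byte[3]=83: continuation. acc=(acc<<6)|0x03=0xC3, pending=1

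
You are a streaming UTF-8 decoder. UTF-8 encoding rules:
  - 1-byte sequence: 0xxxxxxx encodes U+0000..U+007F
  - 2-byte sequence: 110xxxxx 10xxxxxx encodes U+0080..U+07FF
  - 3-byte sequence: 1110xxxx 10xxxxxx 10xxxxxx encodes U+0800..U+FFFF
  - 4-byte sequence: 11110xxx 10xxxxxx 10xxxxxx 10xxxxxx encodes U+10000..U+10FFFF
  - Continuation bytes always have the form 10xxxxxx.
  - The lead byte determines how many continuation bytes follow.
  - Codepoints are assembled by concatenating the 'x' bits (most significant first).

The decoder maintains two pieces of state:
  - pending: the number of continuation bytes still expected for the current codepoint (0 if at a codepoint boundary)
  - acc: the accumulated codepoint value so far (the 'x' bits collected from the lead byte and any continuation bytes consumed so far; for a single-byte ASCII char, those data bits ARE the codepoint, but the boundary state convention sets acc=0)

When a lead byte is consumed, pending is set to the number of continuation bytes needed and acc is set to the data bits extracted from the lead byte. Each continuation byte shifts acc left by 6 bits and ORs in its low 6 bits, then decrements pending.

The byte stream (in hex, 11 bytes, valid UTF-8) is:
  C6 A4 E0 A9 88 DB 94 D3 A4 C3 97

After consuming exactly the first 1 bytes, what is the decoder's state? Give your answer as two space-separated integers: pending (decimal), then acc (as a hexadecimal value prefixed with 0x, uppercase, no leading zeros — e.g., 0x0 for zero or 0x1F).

Byte[0]=C6: 2-byte lead. pending=1, acc=0x6

Answer: 1 0x6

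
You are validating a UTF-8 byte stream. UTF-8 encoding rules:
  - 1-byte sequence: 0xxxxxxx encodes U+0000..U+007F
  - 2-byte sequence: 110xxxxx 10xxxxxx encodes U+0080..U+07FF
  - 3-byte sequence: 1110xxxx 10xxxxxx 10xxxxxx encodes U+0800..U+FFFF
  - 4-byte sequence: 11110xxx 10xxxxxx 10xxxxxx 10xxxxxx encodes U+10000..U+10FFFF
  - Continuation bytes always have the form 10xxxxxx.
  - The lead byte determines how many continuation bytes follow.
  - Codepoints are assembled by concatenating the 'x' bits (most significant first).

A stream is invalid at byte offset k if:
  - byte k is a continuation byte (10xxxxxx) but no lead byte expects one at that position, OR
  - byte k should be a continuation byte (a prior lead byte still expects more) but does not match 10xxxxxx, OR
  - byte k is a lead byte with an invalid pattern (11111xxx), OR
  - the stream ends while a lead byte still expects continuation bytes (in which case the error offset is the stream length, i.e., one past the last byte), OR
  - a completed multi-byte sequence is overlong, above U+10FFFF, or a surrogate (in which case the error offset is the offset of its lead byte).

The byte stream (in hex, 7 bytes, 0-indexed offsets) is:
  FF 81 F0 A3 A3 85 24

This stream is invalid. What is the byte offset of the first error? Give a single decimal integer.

Byte[0]=FF: INVALID lead byte (not 0xxx/110x/1110/11110)

Answer: 0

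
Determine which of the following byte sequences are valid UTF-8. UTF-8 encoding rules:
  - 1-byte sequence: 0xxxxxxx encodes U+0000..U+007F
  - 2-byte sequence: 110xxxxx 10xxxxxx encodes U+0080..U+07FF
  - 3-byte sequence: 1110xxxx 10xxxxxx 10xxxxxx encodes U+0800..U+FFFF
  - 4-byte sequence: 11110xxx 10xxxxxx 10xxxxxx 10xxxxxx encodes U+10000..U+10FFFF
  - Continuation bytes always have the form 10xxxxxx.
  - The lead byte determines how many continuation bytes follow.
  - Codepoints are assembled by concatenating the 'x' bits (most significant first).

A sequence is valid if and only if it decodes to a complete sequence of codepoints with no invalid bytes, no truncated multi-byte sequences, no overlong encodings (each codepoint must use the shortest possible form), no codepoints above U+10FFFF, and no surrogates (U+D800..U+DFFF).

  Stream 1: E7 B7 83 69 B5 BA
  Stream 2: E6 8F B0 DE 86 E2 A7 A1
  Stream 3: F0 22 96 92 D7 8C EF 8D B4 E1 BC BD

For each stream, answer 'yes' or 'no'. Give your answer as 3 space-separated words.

Answer: no yes no

Derivation:
Stream 1: error at byte offset 4. INVALID
Stream 2: decodes cleanly. VALID
Stream 3: error at byte offset 1. INVALID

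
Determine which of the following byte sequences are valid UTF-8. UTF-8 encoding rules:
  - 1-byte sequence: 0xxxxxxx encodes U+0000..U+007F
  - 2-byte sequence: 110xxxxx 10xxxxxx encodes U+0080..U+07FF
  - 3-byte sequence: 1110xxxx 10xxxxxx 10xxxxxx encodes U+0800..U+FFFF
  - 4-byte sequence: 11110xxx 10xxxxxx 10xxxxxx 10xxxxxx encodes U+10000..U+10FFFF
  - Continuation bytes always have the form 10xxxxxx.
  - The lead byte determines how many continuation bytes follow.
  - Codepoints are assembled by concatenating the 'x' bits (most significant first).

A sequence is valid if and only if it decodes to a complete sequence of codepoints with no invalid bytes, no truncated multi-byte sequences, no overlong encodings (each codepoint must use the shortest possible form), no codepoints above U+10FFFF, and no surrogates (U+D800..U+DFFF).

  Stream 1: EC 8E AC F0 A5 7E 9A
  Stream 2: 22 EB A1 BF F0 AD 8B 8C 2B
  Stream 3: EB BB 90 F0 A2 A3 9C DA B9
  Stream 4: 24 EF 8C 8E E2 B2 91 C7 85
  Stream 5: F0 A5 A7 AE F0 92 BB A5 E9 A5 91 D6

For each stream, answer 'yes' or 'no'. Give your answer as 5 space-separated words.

Stream 1: error at byte offset 5. INVALID
Stream 2: decodes cleanly. VALID
Stream 3: decodes cleanly. VALID
Stream 4: decodes cleanly. VALID
Stream 5: error at byte offset 12. INVALID

Answer: no yes yes yes no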